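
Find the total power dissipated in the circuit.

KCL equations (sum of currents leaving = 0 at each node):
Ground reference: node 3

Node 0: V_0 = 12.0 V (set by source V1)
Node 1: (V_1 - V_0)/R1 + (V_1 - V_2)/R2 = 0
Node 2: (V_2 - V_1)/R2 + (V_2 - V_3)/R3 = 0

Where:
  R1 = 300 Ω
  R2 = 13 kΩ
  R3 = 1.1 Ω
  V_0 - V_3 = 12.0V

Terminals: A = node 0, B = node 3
Nodal analysis, taking node 3 as the 0 V reference.
Source V1 fixes V_0 = 12 V.
KCL at each unknown node (sum of currents leaving = 0; resistances in Ω):
  Node 1: (V_1 - 12)/300 + (V_1 - V_2)/13000 = 0
  Node 2: (V_2 - V_1)/13000 + (V_2 - 0)/1.1 = 0
Collecting terms (coefficients in siemens):
  0.00341·V_1 - 0.00007692·V_2 = 0.04
  0.9092·V_2 - 0.00007692·V_1 = 0
Determinant D = (0.00341)(0.9092) - (-0.00007692)(-0.00007692) = 0.0031
V_1 = [(0.04)(0.9092) - (-0.00007692)(0)]/D = 11.73 V
V_2 = [(0.00341)(0) - (0.04)(-0.00007692)]/D = 0.0009924 V
Power in each resistor, P = (ΔV)²/R:
  P_R1 = (12 - 11.73)²/300 = 0.0002442 W
  P_R2 = (11.73 - 0.0009924)²/13000 = 0.01058 W
  P_R3 = (0.0009924 - 0)²/1.1 = 0.0000008953 W
P_total = P_R1 + P_R2 + P_R3 = 0.01083 W

Final answer: 0.01083 W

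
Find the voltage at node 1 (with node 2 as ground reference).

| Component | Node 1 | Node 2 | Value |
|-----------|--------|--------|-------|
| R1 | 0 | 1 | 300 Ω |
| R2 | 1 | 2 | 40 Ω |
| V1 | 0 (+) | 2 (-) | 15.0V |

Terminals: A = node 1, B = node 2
Nodal analysis, taking node 2 as the 0 V reference.
Source V1 fixes V_0 = 15 V.
KCL at each unknown node (sum of currents leaving = 0; resistances in Ω):
  Node 1: (V_1 - 15)/300 + (V_1 - 0)/40 = 0
Collecting terms: 0.02833 × V_1 = 0.05  =>  V_1 = 1.765 V
The requested potential is V_1 = 1.765 V.

Final answer: V_1 = 1.765 V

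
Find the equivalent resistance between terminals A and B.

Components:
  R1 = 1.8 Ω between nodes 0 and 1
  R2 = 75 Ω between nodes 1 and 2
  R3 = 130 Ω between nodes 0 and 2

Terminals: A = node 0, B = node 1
Reduce the network between node 0 (A) and node 1 (B) by series/parallel combination:
  Rs1 = R3 + R2 (series, joined only at node 2) = 130 + 75 = 205 Ω
  Rp1 = R1 ‖ Rs1 (parallel, both between nodes 0 and 1) = 1/(1/1.8 + 1/205) = 1.784 Ω
R_eq = 1.784 Ω

Final answer: 1.784 Ω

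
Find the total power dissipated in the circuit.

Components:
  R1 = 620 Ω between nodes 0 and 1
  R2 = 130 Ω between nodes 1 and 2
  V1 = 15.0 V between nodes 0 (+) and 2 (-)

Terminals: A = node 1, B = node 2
Nodal analysis, taking node 2 as the 0 V reference.
Source V1 fixes V_0 = 15 V.
KCL at each unknown node (sum of currents leaving = 0; resistances in Ω):
  Node 1: (V_1 - 15)/620 + (V_1 - 0)/130 = 0
Collecting terms: 0.009305 × V_1 = 0.02419  =>  V_1 = 2.6 V
Power in each resistor, P = (ΔV)²/R:
  P_R1 = (15 - 2.6)²/620 = 0.248 W
  P_R2 = (2.6 - 0)²/130 = 0.052 W
P_total = P_R1 + P_R2 = 0.3 W

Final answer: 0.3 W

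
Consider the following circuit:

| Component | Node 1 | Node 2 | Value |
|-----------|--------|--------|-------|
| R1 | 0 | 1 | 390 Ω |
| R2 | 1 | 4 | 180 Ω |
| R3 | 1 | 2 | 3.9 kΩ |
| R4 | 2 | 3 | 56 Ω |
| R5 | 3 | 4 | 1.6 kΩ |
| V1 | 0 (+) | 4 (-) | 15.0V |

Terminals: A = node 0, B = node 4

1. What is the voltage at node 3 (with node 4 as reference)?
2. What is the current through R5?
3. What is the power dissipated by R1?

Nodal analysis, taking node 4 as the 0 V reference.
Source V1 fixes V_0 = 15 V.
KCL at each unknown node (sum of currents leaving = 0; resistances in Ω):
  Node 1: (V_1 - 15)/390 + (V_1 - 0)/180 + (V_1 - V_2)/3900 = 0
  Node 2: (V_2 - V_1)/3900 + (V_2 - V_3)/56 = 0
  Node 3: (V_3 - V_2)/56 + (V_3 - 0)/1600 = 0
Collecting terms (coefficients in siemens):
  0.008376·V_1 - 0.0002564·V_2 = 0.03846
  0.01811·V_2 - 0.0002564·V_1 - 0.01786·V_3 = 0
  0.01848·V_3 - 0.01786·V_2 = 0
Solving these 3 simultaneous equations (Gaussian elimination) gives:
  V_1 = 4.634 V, V_2 = 1.381 V, V_3 = 1.335 V
Part 1:
  Read off the nodal solution: V_3 = 1.335 V
Part 2:
  I_R5 = (V_3 - V_4)/R5 = (1.335 - 0)/1600 = 0.0008341 A
  Magnitude: I_R5 = 0.0008341 A
Part 3:
  I_R1 = (V_0 - V_1)/R1 = (15 - 4.634)/390 = 0.02658 A
  P_R1 = I_R1² × R1 = (0.02658)² × 390 = 0.2755 W

Final answers:
1. V_3 = 1.335 V
2. I_R5 = 0.0008341 A
3. P_R1 = 0.2755 W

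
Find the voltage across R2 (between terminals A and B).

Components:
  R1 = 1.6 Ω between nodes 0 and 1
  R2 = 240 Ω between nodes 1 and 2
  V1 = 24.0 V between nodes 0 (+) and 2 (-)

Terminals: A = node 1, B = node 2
R1 and R2 are in series across V1 (node 0 → node 1 → node 2), and the output A–B is taken across R2, so this is a voltage divider.
Series current: I = V1/(R1 + R2) = 24/(1.6 + 240) = 24/241.6 = 0.09934 A
V_R2 = I × R2 = V1 × R2/(R1 + R2) = 24 × 240/241.6 = 23.84 V

Final answer: 23.84 V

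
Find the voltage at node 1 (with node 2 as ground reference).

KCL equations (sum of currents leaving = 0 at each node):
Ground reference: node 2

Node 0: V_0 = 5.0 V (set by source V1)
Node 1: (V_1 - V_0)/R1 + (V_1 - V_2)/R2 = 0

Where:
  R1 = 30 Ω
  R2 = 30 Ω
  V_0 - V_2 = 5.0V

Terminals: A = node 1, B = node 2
Nodal analysis, taking node 2 as the 0 V reference.
Source V1 fixes V_0 = 5 V.
KCL at each unknown node (sum of currents leaving = 0; resistances in Ω):
  Node 1: (V_1 - 5)/30 + (V_1 - 0)/30 = 0
Collecting terms: 0.06667 × V_1 = 0.1667  =>  V_1 = 2.5 V
The requested potential is V_1 = 2.5 V.

Final answer: V_1 = 2.5 V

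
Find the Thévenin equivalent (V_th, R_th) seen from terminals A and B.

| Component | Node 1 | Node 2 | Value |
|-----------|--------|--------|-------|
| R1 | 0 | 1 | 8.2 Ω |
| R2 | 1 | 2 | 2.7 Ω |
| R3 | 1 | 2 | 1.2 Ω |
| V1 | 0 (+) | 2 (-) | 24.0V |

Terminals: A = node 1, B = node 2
Step 1 — V_th is the open-circuit voltage V_A - V_B (nothing connected across the terminals).
Nodal analysis, taking node 2 as the 0 V reference.
Source V1 fixes V_0 = 24 V.
KCL at each unknown node (sum of currents leaving = 0; resistances in Ω):
  Node 1: (V_1 - 24)/8.2 + (V_1 - 0)/2.7 + (V_1 - 0)/1.2 = 0
Collecting terms: 1.326 × V_1 = 2.927  =>  V_1 = 2.208 V
V_th = V_1 - V_2 = 2.208 - 0 = 2.208 V
Step 2 — R_th: zero the source — replace V1 by a short circuit (node 2 merges into node 0) — and find the resistance seen between A (node 1) and B (node 0).
Reduce the network between node 1 (A) and node 0 (B) by series/parallel combination:
  Rp1 = R1 ‖ R2 ‖ R3 (parallel, all between nodes 0 and 1) = 1/(1/8.2 + 1/2.7 + 1/1.2) = 0.7543 Ω
R_th = 0.7543 Ω

Final answer: V_th = 2.208 V, R_th = 0.7543 Ω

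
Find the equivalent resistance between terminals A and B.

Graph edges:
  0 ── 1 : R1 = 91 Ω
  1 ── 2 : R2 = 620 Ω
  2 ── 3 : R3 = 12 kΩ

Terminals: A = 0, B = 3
Reduce the network between node 0 (A) and node 3 (B) by series/parallel combination:
  Rs1 = R1 + R2 (series, joined only at node 1) = 91 + 620 = 711 Ω
  Rs2 = R3 + Rs1 (series, joined only at node 2) = 12000 + 711 = 12710 Ω
R_eq = 12.71 kΩ

Final answer: 12.71 kΩ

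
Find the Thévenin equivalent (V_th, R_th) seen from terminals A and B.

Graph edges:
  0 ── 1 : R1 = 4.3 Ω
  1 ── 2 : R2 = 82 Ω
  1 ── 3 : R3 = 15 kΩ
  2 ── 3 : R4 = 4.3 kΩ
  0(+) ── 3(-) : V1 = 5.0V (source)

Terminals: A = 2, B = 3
Step 1 — V_th is the open-circuit voltage V_A - V_B (nothing connected across the terminals).
Nodal analysis, taking node 3 as the 0 V reference.
Source V1 fixes V_0 = 5 V.
KCL at each unknown node (sum of currents leaving = 0; resistances in Ω):
  Node 1: (V_1 - 5)/4.3 + (V_1 - V_2)/82 + (V_1 - 0)/15000 = 0
  Node 2: (V_2 - V_1)/82 + (V_2 - 0)/4300 = 0
Collecting terms (coefficients in siemens):
  0.2448·V_1 - 0.0122·V_2 = 1.163
  0.01243·V_2 - 0.0122·V_1 = 0
Determinant D = (0.2448)(0.01243) - (-0.0122)(-0.0122) = 0.002894
V_1 = [(1.163)(0.01243) - (-0.0122)(0)]/D = 4.994 V
V_2 = [(0.2448)(0) - (1.163)(-0.0122)]/D = 4.9 V
V_th = V_2 - V_3 = 4.9 - 0 = 4.9 V
Step 2 — R_th: zero the source — replace V1 by a short circuit (node 3 merges into node 0) — and find the resistance seen between A (node 2) and B (node 0).
Reduce the network between node 2 (A) and node 0 (B) by series/parallel combination:
  Rp1 = R1 ‖ R3 (parallel, both between nodes 0 and 1) = 1/(1/4.3 + 1/15000) = 4.299 Ω
  Rs1 = R2 + Rp1 (series, joined only at node 1) = 82 + 4.299 = 86.3 Ω
  Rp2 = R4 ‖ Rs1 (parallel, both between nodes 0 and 2) = 1/(1/4300 + 1/86.3) = 84.6 Ω
R_th = 84.6 Ω

Final answer: V_th = 4.9 V, R_th = 84.6 Ω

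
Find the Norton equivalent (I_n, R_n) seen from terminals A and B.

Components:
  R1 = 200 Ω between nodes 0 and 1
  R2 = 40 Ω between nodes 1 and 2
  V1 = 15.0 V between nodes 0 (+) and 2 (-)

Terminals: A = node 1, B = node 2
Find the Thévenin equivalent first; then I_n = V_th/R_th and R_n = R_th.
Step 1 — V_th is the open-circuit voltage V_A - V_B (nothing connected across the terminals).
Nodal analysis, taking node 2 as the 0 V reference.
Source V1 fixes V_0 = 15 V.
KCL at each unknown node (sum of currents leaving = 0; resistances in Ω):
  Node 1: (V_1 - 15)/200 + (V_1 - 0)/40 = 0
Collecting terms: 0.03 × V_1 = 0.075  =>  V_1 = 2.5 V
V_th = V_1 - V_2 = 2.5 - 0 = 2.5 V
Step 2 — R_th: zero the source — replace V1 by a short circuit (node 2 merges into node 0) — and find the resistance seen between A (node 1) and B (node 0).
Reduce the network between node 1 (A) and node 0 (B) by series/parallel combination:
  Rp1 = R1 ‖ R2 (parallel, both between nodes 0 and 1) = 1/(1/200 + 1/40) = 33.33 Ω
R_th = 33.33 Ω
I_n = V_th/R_th = 2.5/33.33 = 0.075 A, and R_n = R_th = 33.33 Ω

Final answer: I_n = 0.075 A, R_n = 33.33 Ω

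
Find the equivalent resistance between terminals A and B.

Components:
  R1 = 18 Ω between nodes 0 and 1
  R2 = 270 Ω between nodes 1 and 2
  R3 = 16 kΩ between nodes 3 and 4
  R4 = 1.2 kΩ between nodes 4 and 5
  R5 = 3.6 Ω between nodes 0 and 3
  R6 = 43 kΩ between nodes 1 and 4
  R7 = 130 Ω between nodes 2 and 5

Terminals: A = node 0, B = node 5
The network is not a plain series/parallel combination. Inject a 1 A test current into terminal A (node 0) and return it from terminal B (node 5); then R_eq = V_A / (1 A).
Nodal analysis, taking node 5 as the 0 V reference.
Current source I_test pushes 1 A into node 0 and draws it out of node 5.
KCL at each unknown node (sum of currents leaving = 0; resistances in Ω):
  Node 0: (V_0 - V_1)/18 + (V_0 - V_3)/3.6 - 1 = 0
  Node 1: (V_1 - V_0)/18 + (V_1 - V_2)/270 + (V_1 - V_4)/43000 = 0
  Node 2: (V_2 - V_1)/270 + (V_2 - 0)/130 = 0
  Node 3: (V_3 - V_0)/3.6 + (V_3 - V_4)/16000 = 0
  Node 4: (V_4 - V_1)/43000 + (V_4 - V_3)/16000 + (V_4 - 0)/1200 = 0
Collecting terms (coefficients in siemens):
  0.3333·V_0 - 0.05556·V_1 - 0.2778·V_3 = 1
  0.05928·V_1 - 0.05556·V_0 - 0.003704·V_2 - 0.00002326·V_4 = 0
  0.0114·V_2 - 0.003704·V_1 = 0
  0.2778·V_3 - 0.2778·V_0 - 0.0000625·V_4 = 0
  0.0009191·V_4 - 0.00002326·V_1 - 0.0000625·V_3 = 0
Solving these 5 simultaneous equations (Gaussian elimination) gives:
  V_0 = 405.1 V, V_1 = 387.5 V, V_2 = 126 V, V_3 = 405.1 V
  V_4 = 37.35 V
R_eq = V_0 / 1 A = 405.1 Ω

Final answer: 405.1 Ω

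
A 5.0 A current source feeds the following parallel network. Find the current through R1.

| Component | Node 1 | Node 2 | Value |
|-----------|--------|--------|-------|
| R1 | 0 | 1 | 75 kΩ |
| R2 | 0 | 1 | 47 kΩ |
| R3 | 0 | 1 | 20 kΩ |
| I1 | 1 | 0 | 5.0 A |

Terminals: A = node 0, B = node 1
All resistors sit directly between nodes 0 and 1, so they are in parallel and share one voltage V; the full source current 5 A splits among them.
1/R_par = 1/75000 + 1/47000 + 1/20000 = 0.00008461 S  =>  R_par = 11820 Ω
V = I × R_par = 5 × 11820 = 59090 V
I_R1 = V/R1 = 59090/75000 = 0.7879 A

Final answer: 0.7879 A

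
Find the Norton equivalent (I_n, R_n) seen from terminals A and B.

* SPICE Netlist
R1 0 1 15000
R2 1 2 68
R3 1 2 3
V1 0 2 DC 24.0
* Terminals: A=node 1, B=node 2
Find the Thévenin equivalent first; then I_n = V_th/R_th and R_n = R_th.
Step 1 — V_th is the open-circuit voltage V_A - V_B (nothing connected across the terminals).
Nodal analysis, taking node 2 as the 0 V reference.
Source V1 fixes V_0 = 24 V.
KCL at each unknown node (sum of currents leaving = 0; resistances in Ω):
  Node 1: (V_1 - 24)/15000 + (V_1 - 0)/68 + (V_1 - 0)/3 = 0
Collecting terms: 0.3481 × V_1 = 0.0016  =>  V_1 = 0.004596 V
V_th = V_1 - V_2 = 0.004596 - 0 = 0.004596 V
Step 2 — R_th: zero the source — replace V1 by a short circuit (node 2 merges into node 0) — and find the resistance seen between A (node 1) and B (node 0).
Reduce the network between node 1 (A) and node 0 (B) by series/parallel combination:
  Rp1 = R1 ‖ R2 ‖ R3 (parallel, all between nodes 0 and 1) = 1/(1/15000 + 1/68 + 1/3) = 2.873 Ω
R_th = 2.873 Ω
I_n = V_th/R_th = 0.004596/2.873 = 0.0016 A, and R_n = R_th = 2.873 Ω

Final answer: I_n = 0.0016 A, R_n = 2.873 Ω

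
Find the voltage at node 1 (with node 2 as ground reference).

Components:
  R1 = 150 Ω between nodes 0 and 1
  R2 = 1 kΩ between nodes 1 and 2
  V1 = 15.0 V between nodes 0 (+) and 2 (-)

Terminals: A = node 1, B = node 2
Nodal analysis, taking node 2 as the 0 V reference.
Source V1 fixes V_0 = 15 V.
KCL at each unknown node (sum of currents leaving = 0; resistances in Ω):
  Node 1: (V_1 - 15)/150 + (V_1 - 0)/1000 = 0
Collecting terms: 0.007667 × V_1 = 0.1  =>  V_1 = 13.04 V
The requested potential is V_1 = 13.04 V.

Final answer: V_1 = 13.04 V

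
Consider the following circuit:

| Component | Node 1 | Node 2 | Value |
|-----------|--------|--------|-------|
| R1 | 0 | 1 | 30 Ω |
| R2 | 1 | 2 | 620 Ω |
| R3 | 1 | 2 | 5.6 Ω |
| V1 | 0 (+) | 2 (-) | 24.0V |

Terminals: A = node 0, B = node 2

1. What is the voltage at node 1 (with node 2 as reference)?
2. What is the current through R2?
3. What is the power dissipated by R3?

Nodal analysis, taking node 2 as the 0 V reference.
Source V1 fixes V_0 = 24 V.
KCL at each unknown node (sum of currents leaving = 0; resistances in Ω):
  Node 1: (V_1 - 24)/30 + (V_1 - 0)/620 + (V_1 - 0)/5.6 = 0
Collecting terms: 0.2135 × V_1 = 0.8  =>  V_1 = 3.747 V
Part 1:
  Read off the nodal solution: V_1 = 3.747 V
Part 2:
  I_R2 = (V_1 - V_2)/R2 = (3.747 - 0)/620 = 0.006043 A
  Magnitude: I_R2 = 0.006043 A
Part 3:
  I_R3 = (V_1 - V_2)/R3 = (3.747 - 0)/5.6 = 0.6691 A
  P_R3 = I_R3² × R3 = (0.6691)² × 5.6 = 2.507 W

Final answers:
1. V_1 = 3.747 V
2. I_R2 = 0.006043 A
3. P_R3 = 2.507 W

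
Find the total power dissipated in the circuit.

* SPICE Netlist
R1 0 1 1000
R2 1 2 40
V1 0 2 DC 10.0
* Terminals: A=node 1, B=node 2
Nodal analysis, taking node 2 as the 0 V reference.
Source V1 fixes V_0 = 10 V.
KCL at each unknown node (sum of currents leaving = 0; resistances in Ω):
  Node 1: (V_1 - 10)/1000 + (V_1 - 0)/40 = 0
Collecting terms: 0.026 × V_1 = 0.01  =>  V_1 = 0.3846 V
Power in each resistor, P = (ΔV)²/R:
  P_R1 = (10 - 0.3846)²/1000 = 0.09246 W
  P_R2 = (0.3846 - 0)²/40 = 0.003698 W
P_total = P_R1 + P_R2 = 0.09615 W

Final answer: 0.09615 W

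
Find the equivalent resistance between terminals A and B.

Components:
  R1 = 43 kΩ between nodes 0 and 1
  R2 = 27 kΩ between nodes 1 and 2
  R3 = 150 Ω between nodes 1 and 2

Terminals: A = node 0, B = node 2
Reduce the network between node 0 (A) and node 2 (B) by series/parallel combination:
  Rp1 = R2 ‖ R3 (parallel, both between nodes 1 and 2) = 1/(1/27000 + 1/150) = 149.2 Ω
  Rs1 = R1 + Rp1 (series, joined only at node 1) = 43000 + 149.2 = 43150 Ω
R_eq = 43.15 kΩ

Final answer: 43.15 kΩ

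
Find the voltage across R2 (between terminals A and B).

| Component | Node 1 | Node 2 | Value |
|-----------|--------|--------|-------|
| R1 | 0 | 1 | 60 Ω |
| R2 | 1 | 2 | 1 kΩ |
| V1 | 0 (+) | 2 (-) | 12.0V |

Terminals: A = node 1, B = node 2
R1 and R2 are in series across V1 (node 0 → node 1 → node 2), and the output A–B is taken across R2, so this is a voltage divider.
Series current: I = V1/(R1 + R2) = 12/(60 + 1000) = 12/1060 = 0.01132 A
V_R2 = I × R2 = V1 × R2/(R1 + R2) = 12 × 1000/1060 = 11.32 V

Final answer: 11.32 V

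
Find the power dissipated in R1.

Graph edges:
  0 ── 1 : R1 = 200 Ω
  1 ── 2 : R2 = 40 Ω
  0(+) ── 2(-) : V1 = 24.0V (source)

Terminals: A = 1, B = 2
Nodal analysis, taking node 2 as the 0 V reference.
Source V1 fixes V_0 = 24 V.
KCL at each unknown node (sum of currents leaving = 0; resistances in Ω):
  Node 1: (V_1 - 24)/200 + (V_1 - 0)/40 = 0
Collecting terms: 0.03 × V_1 = 0.12  =>  V_1 = 4 V
I_R1 = (V_0 - V_1)/R1 = (24 - 4)/200 = 0.1 A
P_R1 = I_R1² × R1 = (0.1)² × 200 = 2 W

Final answer: 2 W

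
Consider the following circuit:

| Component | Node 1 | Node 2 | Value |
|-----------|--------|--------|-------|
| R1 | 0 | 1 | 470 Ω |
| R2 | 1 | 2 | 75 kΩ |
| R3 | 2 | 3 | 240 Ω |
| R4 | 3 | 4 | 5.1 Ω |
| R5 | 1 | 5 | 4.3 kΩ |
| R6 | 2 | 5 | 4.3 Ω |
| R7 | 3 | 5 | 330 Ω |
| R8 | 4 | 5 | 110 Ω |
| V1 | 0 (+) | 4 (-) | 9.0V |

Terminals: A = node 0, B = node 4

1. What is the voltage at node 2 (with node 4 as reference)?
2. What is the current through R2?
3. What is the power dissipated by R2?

Nodal analysis, taking node 4 as the 0 V reference.
Source V1 fixes V_0 = 9 V.
KCL at each unknown node (sum of currents leaving = 0; resistances in Ω):
  Node 1: (V_1 - 9)/470 + (V_1 - V_2)/75000 + (V_1 - V_5)/4300 = 0
  Node 2: (V_2 - V_1)/75000 + (V_2 - V_3)/240 + (V_2 - V_5)/4.3 = 0
  Node 3: (V_3 - V_2)/240 + (V_3 - 0)/5.1 + (V_3 - V_5)/330 = 0
  Node 5: (V_5 - V_1)/4300 + (V_5 - V_2)/4.3 + (V_5 - V_3)/330 + (V_5 - 0)/110 = 0
Collecting terms (coefficients in siemens):
  0.002374·V_1 - 0.00001333·V_2 - 0.0002326·V_5 = 0.01915
  0.2367·V_2 - 0.00001333·V_1 - 0.004167·V_3 - 0.2326·V_5 = 0
  0.2033·V_3 - 0.004167·V_2 - 0.00303·V_5 = 0
  0.2449·V_5 - 0.0002326·V_1 - 0.2326·V_2 - 0.00303·V_3 = 0
Solving these 4 simultaneous equations (Gaussian elimination) gives:
  V_1 = 8.08 V, V_2 = 0.1208 V, V_3 = 0.004302 V, V_5 = 0.1225 V
Part 1:
  Read off the nodal solution: V_2 = 0.1208 V
Part 2:
  I_R2 = (V_1 - V_2)/R2 = (8.08 - 0.1208)/75000 = 0.0001061 A
  Magnitude: I_R2 = 0.0001061 A
Part 3:
  I_R2 = (V_1 - V_2)/R2 = (8.08 - 0.1208)/75000 = 0.0001061 A
  P_R2 = I_R2² × R2 = (0.0001061)² × 75000 = 0.0008447 W

Final answers:
1. V_2 = 0.1208 V
2. I_R2 = 0.0001061 A
3. P_R2 = 0.0008447 W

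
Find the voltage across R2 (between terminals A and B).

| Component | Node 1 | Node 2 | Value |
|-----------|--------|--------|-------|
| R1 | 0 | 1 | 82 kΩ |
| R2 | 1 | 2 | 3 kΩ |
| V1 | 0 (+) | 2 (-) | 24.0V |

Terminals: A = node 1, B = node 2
R1 and R2 are in series across V1 (node 0 → node 1 → node 2), and the output A–B is taken across R2, so this is a voltage divider.
Series current: I = V1/(R1 + R2) = 24/(82000 + 3000) = 24/85000 = 0.0002824 A
V_R2 = I × R2 = V1 × R2/(R1 + R2) = 24 × 3000/85000 = 0.8471 V

Final answer: 0.8471 V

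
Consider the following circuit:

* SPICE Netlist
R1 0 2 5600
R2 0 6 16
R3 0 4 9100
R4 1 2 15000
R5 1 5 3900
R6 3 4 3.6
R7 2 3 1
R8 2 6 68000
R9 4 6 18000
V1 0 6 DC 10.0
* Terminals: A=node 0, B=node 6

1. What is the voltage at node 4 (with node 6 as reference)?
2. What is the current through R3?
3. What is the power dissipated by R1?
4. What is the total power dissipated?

Nodal analysis, taking node 6 as the 0 V reference.
Source V1 fixes V_0 = 10 V.
KCL at each unknown node (sum of currents leaving = 0; resistances in Ω):
  Node 1: (V_1 - V_2)/15000 + (V_1 - V_5)/3900 = 0
  Node 2: (V_2 - 10)/5600 + (V_2 - V_1)/15000 + (V_2 - V_3)/1 + (V_2 - 0)/68000 = 0
  Node 3: (V_3 - V_4)/3.6 + (V_3 - V_2)/1 = 0
  Node 4: (V_4 - 10)/9100 + (V_4 - V_3)/3.6 + (V_4 - 0)/18000 = 0
  Node 5: (V_5 - V_1)/3900 = 0
Collecting terms (coefficients in siemens):
  0.0003231·V_1 - 0.00006667·V_2 - 0.0002564·V_5 = 0
  1·V_2 - 0.00006667·V_1 - 1·V_3 = 0.001786
  1.278·V_3 - 1·V_2 - 0.2778·V_4 = 0
  0.2779·V_4 - 0.2778·V_3 = 0.001099
  0.0002564·V_5 - 0.0002564·V_1 = 0
Solving these 5 simultaneous equations (Gaussian elimination) gives:
  V_1 = 8.042 V, V_2 = 8.042 V, V_3 = 8.042 V, V_4 = 8.041 V
  V_5 = 8.042 V
Part 1:
  Read off the nodal solution: V_4 = 8.041 V
Part 2:
  I_R3 = (V_0 - V_4)/R3 = (10 - 8.041)/9100 = 0.0002153 A
  Magnitude: I_R3 = 0.0002153 A
Part 3:
  I_R1 = (V_0 - V_2)/R1 = (10 - 8.042)/5600 = 0.0003497 A
  P_R1 = I_R1² × R1 = (0.0003497)² × 5600 = 0.0006847 W
Part 4:
  Power in each resistor, P = (ΔV)²/R:
    P_R1 = (10 - 8.042)²/5600 = 0.0006847 W
    P_R2 = (10 - 0)²/16 = 6.25 W
    P_R3 = (10 - 8.041)²/9100 = 0.0004218 W
    P_R4 = (8.042 - 8.042)²/15000 = 0 W
    P_R5 = (8.042 - 8.042)²/3900 = 0 W
    P_R6 = (8.042 - 8.041)²/3.6 = 0.0000001928 W
    P_R7 = (8.042 - 8.042)²/1 = 0.00000005355 W
    P_R8 = (8.042 - 0)²/68000 = 0.000951 W
    P_R9 = (8.041 - 0)²/18000 = 0.003592 W
  P_total = P_R1 + P_R2 + P_R3 + P_R4 + P_R5 + P_R6 + P_R7 + P_R8 + P_R9 = 6.256 W

Final answers:
1. V_4 = 8.041 V
2. I_R3 = 0.0002153 A
3. P_R1 = 0.0006847 W
4. P_total = 6.256 W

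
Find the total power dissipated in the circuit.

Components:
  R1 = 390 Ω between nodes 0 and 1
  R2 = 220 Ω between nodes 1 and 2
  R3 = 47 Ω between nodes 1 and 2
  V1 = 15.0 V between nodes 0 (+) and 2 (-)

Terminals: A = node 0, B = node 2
Nodal analysis, taking node 2 as the 0 V reference.
Source V1 fixes V_0 = 15 V.
KCL at each unknown node (sum of currents leaving = 0; resistances in Ω):
  Node 1: (V_1 - 15)/390 + (V_1 - 0)/220 + (V_1 - 0)/47 = 0
Collecting terms: 0.02839 × V_1 = 0.03846  =>  V_1 = 1.355 V
Power in each resistor, P = (ΔV)²/R:
  P_R1 = (15 - 1.355)²/390 = 0.4774 W
  P_R2 = (1.355 - 0)²/220 = 0.008345 W
  P_R3 = (1.355 - 0)²/47 = 0.03906 W
P_total = P_R1 + P_R2 + P_R3 = 0.5248 W

Final answer: 0.5248 W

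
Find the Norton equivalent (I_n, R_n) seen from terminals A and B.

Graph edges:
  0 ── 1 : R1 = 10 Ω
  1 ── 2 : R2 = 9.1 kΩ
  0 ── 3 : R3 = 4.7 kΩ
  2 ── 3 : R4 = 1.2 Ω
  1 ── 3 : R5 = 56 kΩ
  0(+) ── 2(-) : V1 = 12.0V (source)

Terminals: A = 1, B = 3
Find the Thévenin equivalent first; then I_n = V_th/R_th and R_n = R_th.
Step 1 — V_th is the open-circuit voltage V_A - V_B (nothing connected across the terminals).
Nodal analysis, taking node 2 as the 0 V reference.
Source V1 fixes V_0 = 12 V.
KCL at each unknown node (sum of currents leaving = 0; resistances in Ω):
  Node 1: (V_1 - 12)/10 + (V_1 - 0)/9100 + (V_1 - V_3)/56000 = 0
  Node 3: (V_3 - 12)/4700 + (V_3 - 0)/1.2 + (V_3 - V_1)/56000 = 0
Collecting terms (coefficients in siemens):
  0.1001·V_1 - 0.00001786·V_3 = 1.2
  0.8336·V_3 - 0.00001786·V_1 = 0.002553
Determinant D = (0.1001)(0.8336) - (-0.00001786)(-0.00001786) = 0.08346
V_1 = [(1.2)(0.8336) - (-0.00001786)(0.002553)]/D = 11.98 V
V_3 = [(0.1001)(0.002553) - (1.2)(-0.00001786)]/D = 0.00332 V
V_th = V_1 - V_3 = 11.98 - 0.00332 = 11.98 V
Step 2 — R_th: zero the source — replace V1 by a short circuit (node 2 merges into node 0) — and find the resistance seen between A (node 1) and B (node 3).
Reduce the network between node 1 (A) and node 3 (B) by series/parallel combination:
  Rp1 = R1 ‖ R2 (parallel, both between nodes 0 and 1) = 1/(1/10 + 1/9100) = 9.989 Ω
  Rp2 = R3 ‖ R4 (parallel, both between nodes 0 and 3) = 1/(1/4700 + 1/1.2) = 1.2 Ω
  Rs1 = Rp1 + Rp2 (series, joined only at node 0) = 9.989 + 1.2 = 11.19 Ω
  Rp3 = R5 ‖ Rs1 (parallel, both between nodes 1 and 3) = 1/(1/56000 + 1/11.19) = 11.19 Ω
R_th = 11.19 Ω
I_n = V_th/R_th = 11.98/11.19 = 1.071 A, and R_n = R_th = 11.19 Ω

Final answer: I_n = 1.071 A, R_n = 11.19 Ω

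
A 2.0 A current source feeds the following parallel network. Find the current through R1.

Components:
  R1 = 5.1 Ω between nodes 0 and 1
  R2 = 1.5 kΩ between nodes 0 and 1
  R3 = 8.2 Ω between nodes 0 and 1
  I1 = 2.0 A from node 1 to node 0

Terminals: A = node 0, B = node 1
All resistors sit directly between nodes 0 and 1, so they are in parallel and share one voltage V; the full source current 2 A splits among them.
1/R_par = 1/5.1 + 1/1500 + 1/8.2 = 0.3187 S  =>  R_par = 3.138 Ω
V = I × R_par = 2 × 3.138 = 6.276 V
I_R1 = V/R1 = 6.276/5.1 = 1.231 A

Final answer: 1.231 A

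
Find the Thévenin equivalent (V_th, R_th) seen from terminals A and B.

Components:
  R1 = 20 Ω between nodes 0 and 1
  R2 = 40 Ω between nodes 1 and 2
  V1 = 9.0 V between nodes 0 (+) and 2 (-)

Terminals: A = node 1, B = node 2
Step 1 — V_th is the open-circuit voltage V_A - V_B (nothing connected across the terminals).
Nodal analysis, taking node 2 as the 0 V reference.
Source V1 fixes V_0 = 9 V.
KCL at each unknown node (sum of currents leaving = 0; resistances in Ω):
  Node 1: (V_1 - 9)/20 + (V_1 - 0)/40 = 0
Collecting terms: 0.075 × V_1 = 0.45  =>  V_1 = 6 V
V_th = V_1 - V_2 = 6 - 0 = 6 V
Step 2 — R_th: zero the source — replace V1 by a short circuit (node 2 merges into node 0) — and find the resistance seen between A (node 1) and B (node 0).
Reduce the network between node 1 (A) and node 0 (B) by series/parallel combination:
  Rp1 = R1 ‖ R2 (parallel, both between nodes 0 and 1) = 1/(1/20 + 1/40) = 13.33 Ω
R_th = 13.33 Ω

Final answer: V_th = 6 V, R_th = 13.33 Ω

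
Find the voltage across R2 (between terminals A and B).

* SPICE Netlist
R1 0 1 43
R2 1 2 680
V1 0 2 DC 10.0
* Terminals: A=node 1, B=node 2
R1 and R2 are in series across V1 (node 0 → node 1 → node 2), and the output A–B is taken across R2, so this is a voltage divider.
Series current: I = V1/(R1 + R2) = 10/(43 + 680) = 10/723 = 0.01383 A
V_R2 = I × R2 = V1 × R2/(R1 + R2) = 10 × 680/723 = 9.405 V

Final answer: 9.405 V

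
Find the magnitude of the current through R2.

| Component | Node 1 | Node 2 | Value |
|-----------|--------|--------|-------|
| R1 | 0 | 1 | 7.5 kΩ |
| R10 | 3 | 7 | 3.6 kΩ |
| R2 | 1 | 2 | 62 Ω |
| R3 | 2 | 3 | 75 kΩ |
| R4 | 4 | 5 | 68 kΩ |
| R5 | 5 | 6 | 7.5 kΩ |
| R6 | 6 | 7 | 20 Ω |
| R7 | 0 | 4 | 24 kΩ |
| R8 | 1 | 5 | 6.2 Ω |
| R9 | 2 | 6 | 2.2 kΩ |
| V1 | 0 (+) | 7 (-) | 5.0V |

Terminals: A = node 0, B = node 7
Nodal analysis, taking node 7 as the 0 V reference.
Source V1 fixes V_0 = 5 V.
KCL at each unknown node (sum of currents leaving = 0; resistances in Ω):
  Node 1: (V_1 - 5)/7500 + (V_1 - V_2)/62 + (V_1 - V_5)/6.2 = 0
  Node 2: (V_2 - V_1)/62 + (V_2 - V_3)/75000 + (V_2 - V_6)/2200 = 0
  Node 3: (V_3 - V_2)/75000 + (V_3 - 0)/3600 = 0
  Node 4: (V_4 - V_5)/68000 + (V_4 - 5)/24000 = 0
  Node 5: (V_5 - V_4)/68000 + (V_5 - V_6)/7500 + (V_5 - V_1)/6.2 = 0
  Node 6: (V_6 - V_5)/7500 + (V_6 - 0)/20 + (V_6 - V_2)/2200 = 0
Collecting terms (coefficients in siemens):
  0.1776·V_1 - 0.01613·V_2 - 0.1613·V_5 = 0.0006667
  0.0166·V_2 - 0.01613·V_1 - 0.00001333·V_3 - 0.0004545·V_6 = 0
  0.0002911·V_3 - 0.00001333·V_2 = 0
  0.00005637·V_4 - 0.00001471·V_5 = 0.0002083
  0.1614·V_5 - 0.1613·V_1 - 0.00001471·V_4 - 0.0001333·V_6 = 0
  0.05059·V_6 - 0.0004545·V_2 - 0.0001333·V_5 = 0
Solving these 6 simultaneous equations (Gaussian elimination) gives:
  V_1 = 0.9945 V, V_2 = 0.9668 V, V_3 = 0.04428 V, V_4 = 3.955 V
  V_5 = 0.9939 V, V_6 = 0.01131 V
I_R2 = (V_1 - V_2)/R2 = (0.9945 - 0.9668)/62 = 0.0004466 A
|I_R2| = 0.0004466 A

Final answer: |I_R2| = 0.0004466 A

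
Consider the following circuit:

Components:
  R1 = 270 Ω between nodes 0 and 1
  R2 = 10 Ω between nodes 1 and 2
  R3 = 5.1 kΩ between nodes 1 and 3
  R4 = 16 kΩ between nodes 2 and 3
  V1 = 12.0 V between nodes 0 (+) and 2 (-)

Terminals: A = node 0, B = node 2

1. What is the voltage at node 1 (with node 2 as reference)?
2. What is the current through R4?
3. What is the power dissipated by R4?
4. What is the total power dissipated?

Nodal analysis, taking node 2 as the 0 V reference.
Source V1 fixes V_0 = 12 V.
KCL at each unknown node (sum of currents leaving = 0; resistances in Ω):
  Node 1: (V_1 - 12)/270 + (V_1 - 0)/10 + (V_1 - V_3)/5100 = 0
  Node 3: (V_3 - V_1)/5100 + (V_3 - 0)/16000 = 0
Collecting terms (coefficients in siemens):
  0.1039·V_1 - 0.0001961·V_3 = 0.04444
  0.0002586·V_3 - 0.0001961·V_1 = 0
Determinant D = (0.1039)(0.0002586) - (-0.0001961)(-0.0001961) = 0.00002683
V_1 = [(0.04444)(0.0002586) - (-0.0001961)(0)]/D = 0.4284 V
V_3 = [(0.1039)(0) - (0.04444)(-0.0001961)]/D = 0.3248 V
Part 1:
  Read off the nodal solution: V_1 = 0.4284 V
Part 2:
  I_R4 = (V_2 - V_3)/R4 = (0 - 0.3248)/16000 = -0.0000203 A
  Magnitude: I_R4 = 0.0000203 A
Part 3:
  I_R4 = (V_2 - V_3)/R4 = (0 - 0.3248)/16000 = -0.0000203 A
  P_R4 = I_R4² × R4 = (-0.0000203)² × 16000 = 0.000006595 W
Part 4:
  Power in each resistor, P = (ΔV)²/R:
    P_R1 = (12 - 0.4284)²/270 = 0.4959 W
    P_R2 = (0.4284 - 0)²/10 = 0.01835 W
    P_R3 = (0.4284 - 0.3248)²/5100 = 0.000002102 W
    P_R4 = (0 - 0.3248)²/16000 = 0.000006595 W
  P_total = P_R1 + P_R2 + P_R3 + P_R4 = 0.5143 W

Final answers:
1. V_1 = 0.4284 V
2. I_R4 = 2.03e-05 A
3. P_R4 = 6.595e-06 W
4. P_total = 0.5143 W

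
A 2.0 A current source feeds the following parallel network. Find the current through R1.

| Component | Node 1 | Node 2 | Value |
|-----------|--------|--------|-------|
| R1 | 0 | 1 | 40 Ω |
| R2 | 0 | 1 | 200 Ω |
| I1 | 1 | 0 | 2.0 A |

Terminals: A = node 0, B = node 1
All resistors sit directly between nodes 0 and 1, so they are in parallel and share one voltage V; the full source current 2 A splits among them.
1/R_par = 1/40 + 1/200 = 0.03 S  =>  R_par = 33.33 Ω
V = I × R_par = 2 × 33.33 = 66.67 V
I_R1 = V/R1 = 66.67/40 = 1.667 A

Final answer: 1.667 A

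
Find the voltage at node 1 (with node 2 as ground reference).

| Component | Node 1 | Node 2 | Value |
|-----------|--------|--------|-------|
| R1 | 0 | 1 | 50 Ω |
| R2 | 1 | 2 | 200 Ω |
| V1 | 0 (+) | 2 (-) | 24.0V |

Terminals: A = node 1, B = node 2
Nodal analysis, taking node 2 as the 0 V reference.
Source V1 fixes V_0 = 24 V.
KCL at each unknown node (sum of currents leaving = 0; resistances in Ω):
  Node 1: (V_1 - 24)/50 + (V_1 - 0)/200 = 0
Collecting terms: 0.025 × V_1 = 0.48  =>  V_1 = 19.2 V
The requested potential is V_1 = 19.2 V.

Final answer: V_1 = 19.2 V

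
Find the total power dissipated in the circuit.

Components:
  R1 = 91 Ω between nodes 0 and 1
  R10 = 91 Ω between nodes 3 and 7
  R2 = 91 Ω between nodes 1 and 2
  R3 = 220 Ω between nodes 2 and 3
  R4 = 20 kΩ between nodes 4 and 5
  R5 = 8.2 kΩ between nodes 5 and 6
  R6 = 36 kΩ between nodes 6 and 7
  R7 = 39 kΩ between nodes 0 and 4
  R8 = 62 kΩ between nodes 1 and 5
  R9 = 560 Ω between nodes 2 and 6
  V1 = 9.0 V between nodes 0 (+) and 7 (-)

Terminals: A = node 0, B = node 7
Nodal analysis, taking node 7 as the 0 V reference.
Source V1 fixes V_0 = 9 V.
KCL at each unknown node (sum of currents leaving = 0; resistances in Ω):
  Node 1: (V_1 - 9)/91 + (V_1 - V_2)/91 + (V_1 - V_5)/62000 = 0
  Node 2: (V_2 - V_1)/91 + (V_2 - V_3)/220 + (V_2 - V_6)/560 = 0
  Node 3: (V_3 - V_2)/220 + (V_3 - 0)/91 = 0
  Node 4: (V_4 - V_5)/20000 + (V_4 - 9)/39000 = 0
  Node 5: (V_5 - V_4)/20000 + (V_5 - V_6)/8200 + (V_5 - V_1)/62000 = 0
  Node 6: (V_6 - V_5)/8200 + (V_6 - 0)/36000 + (V_6 - V_2)/560 = 0
Collecting terms (coefficients in siemens):
  0.02199·V_1 - 0.01099·V_2 - 0.00001613·V_5 = 0.0989
  0.01732·V_2 - 0.01099·V_1 - 0.004545·V_3 - 0.001786·V_6 = 0
  0.01553·V_3 - 0.004545·V_2 = 0
  0.00007564·V_4 - 0.00005·V_5 = 0.0002308
  0.0001881·V_5 - 0.00001613·V_1 - 0.00005·V_4 - 0.000122·V_6 = 0
  0.001935·V_6 - 0.001786·V_2 - 0.000122·V_5 = 0
Solving these 6 simultaneous equations (Gaussian elimination) gives:
  V_1 = 7.332 V, V_2 = 5.666 V, V_3 = 1.658 V, V_4 = 7.126 V
  V_5 = 6.165 V, V_6 = 5.616 V
Power in each resistor, P = (ΔV)²/R:
  P_R1 = (9 - 7.332)²/91 = 0.03057 W
  P_R2 = (7.332 - 5.666)²/91 = 0.0305 W
  P_R3 = (5.666 - 1.658)²/220 = 0.07303 W
  P_R4 = (7.126 - 6.165)²/20000 = 0.00004619 W
  P_R5 = (6.165 - 5.616)²/8200 = 0.00003668 W
  P_R6 = (5.616 - 0)²/36000 = 0.0008762 W
  P_R7 = (9 - 7.126)²/39000 = 0.00009006 W
  P_R8 = (7.332 - 6.165)²/62000 = 0.00002198 W
  P_R9 = (5.666 - 5.616)²/560 = 0.000004448 W
  P_R10 = (1.658 - 0)²/91 = 0.03021 W
P_total = P_R1 + P_R2 + P_R3 + P_R4 + P_R5 + P_R6 + P_R7 + P_R8 + P_R9 + P_R10 = 0.1654 W

Final answer: 0.1654 W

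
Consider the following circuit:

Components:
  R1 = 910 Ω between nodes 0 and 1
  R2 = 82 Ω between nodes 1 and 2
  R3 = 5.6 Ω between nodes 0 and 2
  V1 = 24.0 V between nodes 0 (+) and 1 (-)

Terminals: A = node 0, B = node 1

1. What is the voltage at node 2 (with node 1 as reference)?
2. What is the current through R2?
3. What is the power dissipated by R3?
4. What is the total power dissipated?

Nodal analysis, taking node 1 as the 0 V reference.
Source V1 fixes V_0 = 24 V.
KCL at each unknown node (sum of currents leaving = 0; resistances in Ω):
  Node 2: (V_2 - 0)/82 + (V_2 - 24)/5.6 = 0
Collecting terms: 0.1908 × V_2 = 4.286  =>  V_2 = 22.47 V
Part 1:
  Read off the nodal solution: V_2 = 22.47 V
Part 2:
  I_R2 = (V_1 - V_2)/R2 = (0 - 22.47)/82 = -0.274 A
  Magnitude: I_R2 = 0.274 A
Part 3:
  I_R3 = (V_0 - V_2)/R3 = (24 - 22.47)/5.6 = 0.274 A
  P_R3 = I_R3² × R3 = (0.274)² × 5.6 = 0.4203 W
Part 4:
  Power in each resistor, P = (ΔV)²/R:
    P_R1 = (24 - 0)²/910 = 0.633 W
    P_R2 = (0 - 22.47)²/82 = 6.155 W
    P_R3 = (24 - 22.47)²/5.6 = 0.4203 W
  P_total = P_R1 + P_R2 + P_R3 = 7.208 W

Final answers:
1. V_2 = 22.47 V
2. I_R2 = 0.274 A
3. P_R3 = 0.4203 W
4. P_total = 7.208 W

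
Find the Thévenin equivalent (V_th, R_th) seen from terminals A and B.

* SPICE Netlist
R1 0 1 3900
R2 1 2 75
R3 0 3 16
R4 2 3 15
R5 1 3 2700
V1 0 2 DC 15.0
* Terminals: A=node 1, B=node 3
Step 1 — V_th is the open-circuit voltage V_A - V_B (nothing connected across the terminals).
Nodal analysis, taking node 2 as the 0 V reference.
Source V1 fixes V_0 = 15 V.
KCL at each unknown node (sum of currents leaving = 0; resistances in Ω):
  Node 1: (V_1 - 15)/3900 + (V_1 - 0)/75 + (V_1 - V_3)/2700 = 0
  Node 3: (V_3 - 15)/16 + (V_3 - 0)/15 + (V_3 - V_1)/2700 = 0
Collecting terms (coefficients in siemens):
  0.01396·V_1 - 0.0003704·V_3 = 0.003846
  0.1295·V_3 - 0.0003704·V_1 = 0.9375
Determinant D = (0.01396)(0.1295) - (-0.0003704)(-0.0003704) = 0.001808
V_1 = [(0.003846)(0.1295) - (-0.0003704)(0.9375)]/D = 0.4676 V
V_3 = [(0.01396)(0.9375) - (0.003846)(-0.0003704)]/D = 7.239 V
V_th = V_1 - V_3 = 0.4676 - 7.239 = -6.771 V
Step 2 — R_th: zero the source — replace V1 by a short circuit (node 2 merges into node 0) — and find the resistance seen between A (node 1) and B (node 3).
Reduce the network between node 1 (A) and node 3 (B) by series/parallel combination:
  Rp1 = R1 ‖ R2 (parallel, both between nodes 0 and 1) = 1/(1/3900 + 1/75) = 73.58 Ω
  Rp2 = R3 ‖ R4 (parallel, both between nodes 0 and 3) = 1/(1/16 + 1/15) = 7.742 Ω
  Rs1 = Rp1 + Rp2 (series, joined only at node 0) = 73.58 + 7.742 = 81.33 Ω
  Rp3 = R5 ‖ Rs1 (parallel, both between nodes 1 and 3) = 1/(1/2700 + 1/81.33) = 78.95 Ω
R_th = 78.95 Ω

Final answer: V_th = -6.771 V, R_th = 78.95 Ω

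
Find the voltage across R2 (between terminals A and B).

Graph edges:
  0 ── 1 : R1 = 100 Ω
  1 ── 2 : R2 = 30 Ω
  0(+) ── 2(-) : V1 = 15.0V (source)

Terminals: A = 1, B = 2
R1 and R2 are in series across V1 (node 0 → node 1 → node 2), and the output A–B is taken across R2, so this is a voltage divider.
Series current: I = V1/(R1 + R2) = 15/(100 + 30) = 15/130 = 0.1154 A
V_R2 = I × R2 = V1 × R2/(R1 + R2) = 15 × 30/130 = 3.462 V

Final answer: 3.462 V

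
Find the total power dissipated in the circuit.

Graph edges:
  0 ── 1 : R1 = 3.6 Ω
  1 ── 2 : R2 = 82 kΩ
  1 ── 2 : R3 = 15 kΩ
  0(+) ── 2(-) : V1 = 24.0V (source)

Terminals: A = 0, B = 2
Nodal analysis, taking node 2 as the 0 V reference.
Source V1 fixes V_0 = 24 V.
KCL at each unknown node (sum of currents leaving = 0; resistances in Ω):
  Node 1: (V_1 - 24)/3.6 + (V_1 - 0)/82000 + (V_1 - 0)/15000 = 0
Collecting terms: 0.2779 × V_1 = 6.667  =>  V_1 = 23.99 V
Power in each resistor, P = (ΔV)²/R:
  P_R1 = (24 - 23.99)²/3.6 = 0.00001289 W
  P_R2 = (23.99 - 0)²/82000 = 0.00702 W
  P_R3 = (23.99 - 0)²/15000 = 0.03838 W
P_total = P_R1 + P_R2 + P_R3 = 0.04541 W

Final answer: 0.04541 W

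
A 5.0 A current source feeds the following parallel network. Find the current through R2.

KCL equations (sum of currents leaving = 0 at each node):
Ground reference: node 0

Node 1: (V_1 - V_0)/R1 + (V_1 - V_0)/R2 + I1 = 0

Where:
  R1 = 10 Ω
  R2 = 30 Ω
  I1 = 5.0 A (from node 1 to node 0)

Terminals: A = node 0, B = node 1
All resistors sit directly between nodes 0 and 1, so they are in parallel and share one voltage V; the full source current 5 A splits among them.
1/R_par = 1/10 + 1/30 = 0.1333 S  =>  R_par = 7.5 Ω
V = I × R_par = 5 × 7.5 = 37.5 V
I_R2 = V/R2 = 37.5/30 = 1.25 A

Final answer: 1.25 A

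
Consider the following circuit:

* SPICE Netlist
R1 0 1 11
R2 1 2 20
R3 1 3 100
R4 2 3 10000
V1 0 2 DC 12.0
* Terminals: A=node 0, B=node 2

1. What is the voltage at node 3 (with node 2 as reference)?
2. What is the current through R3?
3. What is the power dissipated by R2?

Nodal analysis, taking node 2 as the 0 V reference.
Source V1 fixes V_0 = 12 V.
KCL at each unknown node (sum of currents leaving = 0; resistances in Ω):
  Node 1: (V_1 - 12)/11 + (V_1 - 0)/20 + (V_1 - V_3)/100 = 0
  Node 3: (V_3 - V_1)/100 + (V_3 - 0)/10000 = 0
Collecting terms (coefficients in siemens):
  0.1509·V_1 - 0.01·V_3 = 1.091
  0.0101·V_3 - 0.01·V_1 = 0
Determinant D = (0.1509)(0.0101) - (-0.01)(-0.01) = 0.001424
V_1 = [(1.091)(0.0101) - (-0.01)(0)]/D = 7.736 V
V_3 = [(0.1509)(0) - (1.091)(-0.01)]/D = 7.66 V
Part 1:
  Read off the nodal solution: V_3 = 7.66 V
Part 2:
  I_R3 = (V_1 - V_3)/R3 = (7.736 - 7.66)/100 = 0.000766 A
  Magnitude: I_R3 = 0.000766 A
Part 3:
  I_R2 = (V_1 - V_2)/R2 = (7.736 - 0)/20 = 0.3868 A
  P_R2 = I_R2² × R2 = (0.3868)² × 20 = 2.993 W

Final answers:
1. V_3 = 7.66 V
2. I_R3 = 0.000766 A
3. P_R2 = 2.993 W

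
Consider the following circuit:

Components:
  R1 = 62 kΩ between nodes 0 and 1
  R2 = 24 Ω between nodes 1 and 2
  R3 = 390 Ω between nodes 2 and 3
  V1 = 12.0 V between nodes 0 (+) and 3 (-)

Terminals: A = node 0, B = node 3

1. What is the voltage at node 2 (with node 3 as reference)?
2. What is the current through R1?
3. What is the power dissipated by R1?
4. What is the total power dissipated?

Nodal analysis, taking node 3 as the 0 V reference.
Source V1 fixes V_0 = 12 V.
KCL at each unknown node (sum of currents leaving = 0; resistances in Ω):
  Node 1: (V_1 - 12)/62000 + (V_1 - V_2)/24 = 0
  Node 2: (V_2 - V_1)/24 + (V_2 - 0)/390 = 0
Collecting terms (coefficients in siemens):
  0.04168·V_1 - 0.04167·V_2 = 0.0001935
  0.04423·V_2 - 0.04167·V_1 = 0
Determinant D = (0.04168)(0.04423) - (-0.04167)(-0.04167) = 0.0001076
V_1 = [(0.0001935)(0.04423) - (-0.04167)(0)]/D = 0.0796 V
V_2 = [(0.04168)(0) - (0.0001935)(-0.04167)]/D = 0.07498 V
Part 1:
  Read off the nodal solution: V_2 = 0.07498 V
Part 2:
  I_R1 = (V_0 - V_1)/R1 = (12 - 0.0796)/62000 = 0.0001923 A
  Magnitude: I_R1 = 0.0001923 A
Part 3:
  I_R1 = (V_0 - V_1)/R1 = (12 - 0.0796)/62000 = 0.0001923 A
  P_R1 = I_R1² × R1 = (0.0001923)² × 62000 = 0.002292 W
Part 4:
  Power in each resistor, P = (ΔV)²/R:
    P_R1 = (12 - 0.0796)²/62000 = 0.002292 W
    P_R2 = (0.0796 - 0.07498)²/24 = 0.0000008872 W
    P_R3 = (0.07498 - 0)²/390 = 0.00001442 W
  P_total = P_R1 + P_R2 + P_R3 = 0.002307 W

Final answers:
1. V_2 = 0.07498 V
2. I_R1 = 0.0001923 A
3. P_R1 = 0.002292 W
4. P_total = 0.002307 W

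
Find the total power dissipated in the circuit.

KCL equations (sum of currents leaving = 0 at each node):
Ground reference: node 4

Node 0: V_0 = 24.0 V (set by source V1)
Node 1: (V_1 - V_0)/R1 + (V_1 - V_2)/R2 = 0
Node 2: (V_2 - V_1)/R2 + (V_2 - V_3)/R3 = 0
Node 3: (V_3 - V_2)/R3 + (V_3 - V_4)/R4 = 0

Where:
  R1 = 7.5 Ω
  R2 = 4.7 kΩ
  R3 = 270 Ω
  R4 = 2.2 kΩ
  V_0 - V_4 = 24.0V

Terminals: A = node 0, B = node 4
Nodal analysis, taking node 4 as the 0 V reference.
Source V1 fixes V_0 = 24 V.
KCL at each unknown node (sum of currents leaving = 0; resistances in Ω):
  Node 1: (V_1 - 24)/7.5 + (V_1 - V_2)/4700 = 0
  Node 2: (V_2 - V_1)/4700 + (V_2 - V_3)/270 = 0
  Node 3: (V_3 - V_2)/270 + (V_3 - 0)/2200 = 0
Collecting terms (coefficients in siemens):
  0.1335·V_1 - 0.0002128·V_2 = 3.2
  0.003916·V_2 - 0.0002128·V_1 - 0.003704·V_3 = 0
  0.004158·V_3 - 0.003704·V_2 = 0
Solving these 3 simultaneous equations (Gaussian elimination) gives:
  V_1 = 23.97 V, V_2 = 8.259 V, V_3 = 7.356 V
Power in each resistor, P = (ΔV)²/R:
  P_R1 = (24 - 23.97)²/7.5 = 0.00008386 W
  P_R2 = (23.97 - 8.259)²/4700 = 0.05255 W
  P_R3 = (8.259 - 7.356)²/270 = 0.003019 W
  P_R4 = (7.356 - 0)²/2200 = 0.0246 W
P_total = P_R1 + P_R2 + P_R3 + P_R4 = 0.08025 W

Final answer: 0.08025 W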